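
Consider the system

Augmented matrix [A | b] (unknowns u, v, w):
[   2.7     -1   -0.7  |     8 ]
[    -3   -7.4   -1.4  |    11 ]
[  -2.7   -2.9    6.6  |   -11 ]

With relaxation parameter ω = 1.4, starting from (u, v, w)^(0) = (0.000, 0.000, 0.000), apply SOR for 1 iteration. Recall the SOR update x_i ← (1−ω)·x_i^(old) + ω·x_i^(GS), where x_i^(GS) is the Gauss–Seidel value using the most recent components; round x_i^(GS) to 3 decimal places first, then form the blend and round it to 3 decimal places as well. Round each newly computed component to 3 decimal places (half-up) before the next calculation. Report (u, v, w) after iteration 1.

Iteration 1:
  u: GS value = (8 - (-1)·0.000 - (-0.7)·0.000) / (2.7) = 2.963;  u ← (1−ω)·0.000 + ω·2.963 = 4.148
  v: GS value = (11 - (-3)·4.148 - (-1.4)·0.000) / (-7.4) = -3.168;  v ← (1−ω)·0.000 + ω·-3.168 = -4.435
  w: GS value = (-11 - (-2.7)·4.148 - (-2.9)·-4.435) / (6.6) = -1.918;  w ← (1−ω)·0.000 + ω·-1.918 = -2.685

(4.148, -4.435, -2.685)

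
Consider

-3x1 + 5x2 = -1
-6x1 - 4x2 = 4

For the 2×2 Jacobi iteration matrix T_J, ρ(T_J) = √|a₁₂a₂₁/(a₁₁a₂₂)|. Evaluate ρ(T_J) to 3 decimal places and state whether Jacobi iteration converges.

1.581

a₁₂a₂₁/(a₁₁a₂₂) = (5)·(-6) / ((-3)·(-4)) = -2.500000
ρ = √|-2.500000| = √2.500000 = 1.581
ρ > 1, so Jacobi diverges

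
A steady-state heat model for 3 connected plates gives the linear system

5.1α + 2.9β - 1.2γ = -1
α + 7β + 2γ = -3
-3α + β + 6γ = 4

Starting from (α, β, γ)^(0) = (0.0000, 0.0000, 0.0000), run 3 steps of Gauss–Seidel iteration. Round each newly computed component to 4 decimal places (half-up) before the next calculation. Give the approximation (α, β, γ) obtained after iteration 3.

(0.3687, -0.7279, 0.9723)

Iteration 1:
  α = (-1 - (2.9)·0.0000 - (-1.2)·0.0000) / (5.1) = -0.1961
  β = (-3 - (1)·-0.1961 - (2)·0.0000) / (7) = -0.4006
  γ = (4 - (-3)·-0.1961 - (1)·-0.4006) / (6) = 0.6354
Iteration 2:
  α = (-1 - (2.9)·-0.4006 - (-1.2)·0.6354) / (5.1) = 0.1812
  β = (-3 - (1)·0.1812 - (2)·0.6354) / (7) = -0.6360
  γ = (4 - (-3)·0.1812 - (1)·-0.6360) / (6) = 0.8633
Iteration 3:
  α = (-1 - (2.9)·-0.6360 - (-1.2)·0.8633) / (5.1) = 0.3687
  β = (-3 - (1)·0.3687 - (2)·0.8633) / (7) = -0.7279
  γ = (4 - (-3)·0.3687 - (1)·-0.7279) / (6) = 0.9723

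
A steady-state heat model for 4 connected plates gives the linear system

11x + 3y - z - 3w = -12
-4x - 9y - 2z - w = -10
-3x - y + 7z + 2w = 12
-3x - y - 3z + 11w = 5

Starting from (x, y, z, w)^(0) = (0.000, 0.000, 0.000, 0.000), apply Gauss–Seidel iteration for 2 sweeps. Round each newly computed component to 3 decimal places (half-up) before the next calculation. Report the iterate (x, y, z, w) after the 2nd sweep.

(-1.200, 1.238, 1.176, 0.561)

Iteration 1:
  x = (-12 - (3)·0.000 - (-1)·0.000 - (-3)·0.000) / (11) = -1.091
  y = (-10 - (-4)·-1.091 - (-2)·0.000 - (-1)·0.000) / (-9) = 1.596
  z = (12 - (-3)·-1.091 - (-1)·1.596 - (2)·0.000) / (7) = 1.475
  w = (5 - (-3)·-1.091 - (-1)·1.596 - (-3)·1.475) / (11) = 0.704
Iteration 2:
  x = (-12 - (3)·1.596 - (-1)·1.475 - (-3)·0.704) / (11) = -1.200
  y = (-10 - (-4)·-1.200 - (-2)·1.475 - (-1)·0.704) / (-9) = 1.238
  z = (12 - (-3)·-1.200 - (-1)·1.238 - (2)·0.704) / (7) = 1.176
  w = (5 - (-3)·-1.200 - (-1)·1.238 - (-3)·1.176) / (11) = 0.561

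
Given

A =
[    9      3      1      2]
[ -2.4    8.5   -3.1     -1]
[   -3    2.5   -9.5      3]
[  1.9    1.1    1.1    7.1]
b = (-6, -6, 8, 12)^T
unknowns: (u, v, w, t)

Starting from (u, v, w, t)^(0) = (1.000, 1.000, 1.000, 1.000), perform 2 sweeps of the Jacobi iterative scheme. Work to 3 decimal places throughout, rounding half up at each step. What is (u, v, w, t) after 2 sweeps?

(-0.869, -1.162, -0.054, 2.127)

Iteration 1:
  u = (-6 - (3)·1.000 - (1)·1.000 - (2)·1.000) / (9) = -1.333
  v = (-6 - (-2.4)·1.000 - (-3.1)·1.000 - (-1)·1.000) / (8.5) = 0.059
  w = (8 - (-3)·1.000 - (2.5)·1.000 - (3)·1.000) / (-9.5) = -0.579
  t = (12 - (1.9)·1.000 - (1.1)·1.000 - (1.1)·1.000) / (7.1) = 1.113
Iteration 2:
  u = (-6 - (3)·0.059 - (1)·-0.579 - (2)·1.113) / (9) = -0.869
  v = (-6 - (-2.4)·-1.333 - (-3.1)·-0.579 - (-1)·1.113) / (8.5) = -1.162
  w = (8 - (-3)·-1.333 - (2.5)·0.059 - (3)·1.113) / (-9.5) = -0.054
  t = (12 - (1.9)·-1.333 - (1.1)·0.059 - (1.1)·-0.579) / (7.1) = 2.127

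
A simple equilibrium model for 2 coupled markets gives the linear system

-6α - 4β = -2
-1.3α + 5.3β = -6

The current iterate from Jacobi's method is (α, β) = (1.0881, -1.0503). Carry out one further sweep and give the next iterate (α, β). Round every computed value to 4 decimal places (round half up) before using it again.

One sweep:
  α = (-2 - (-4)·-1.0503) / (-6) = 1.0335
  β = (-6 - (-1.3)·1.0881) / (5.3) = -0.8652

(1.0335, -0.8652)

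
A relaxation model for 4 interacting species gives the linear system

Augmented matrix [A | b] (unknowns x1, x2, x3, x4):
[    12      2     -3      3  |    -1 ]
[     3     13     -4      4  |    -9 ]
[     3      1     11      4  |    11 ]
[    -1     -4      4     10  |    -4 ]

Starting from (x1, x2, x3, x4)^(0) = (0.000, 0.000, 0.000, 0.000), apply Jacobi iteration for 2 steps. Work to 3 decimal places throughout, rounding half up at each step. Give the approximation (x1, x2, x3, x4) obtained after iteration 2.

Iteration 1:
  x1 = (-1 - (2)·0.000 - (-3)·0.000 - (3)·0.000) / (12) = -0.083
  x2 = (-9 - (3)·0.000 - (-4)·0.000 - (4)·0.000) / (13) = -0.692
  x3 = (11 - (3)·0.000 - (1)·0.000 - (4)·0.000) / (11) = 1.000
  x4 = (-4 - (-1)·0.000 - (-4)·0.000 - (4)·0.000) / (10) = -0.400
Iteration 2:
  x1 = (-1 - (2)·-0.692 - (-3)·1.000 - (3)·-0.400) / (12) = 0.382
  x2 = (-9 - (3)·-0.083 - (-4)·1.000 - (4)·-0.400) / (13) = -0.242
  x3 = (11 - (3)·-0.083 - (1)·-0.692 - (4)·-0.400) / (11) = 1.231
  x4 = (-4 - (-1)·-0.083 - (-4)·-0.692 - (4)·1.000) / (10) = -1.085

(0.382, -0.242, 1.231, -1.085)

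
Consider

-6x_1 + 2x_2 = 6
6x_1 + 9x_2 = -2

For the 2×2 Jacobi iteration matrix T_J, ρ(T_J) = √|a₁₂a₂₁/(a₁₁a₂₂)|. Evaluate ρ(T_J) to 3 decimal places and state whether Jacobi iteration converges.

a₁₂a₂₁/(a₁₁a₂₂) = (2)·(6) / ((-6)·(9)) = -0.222222
ρ = √|-0.222222| = √0.222222 = 0.471
ρ < 1, so Jacobi converges

0.471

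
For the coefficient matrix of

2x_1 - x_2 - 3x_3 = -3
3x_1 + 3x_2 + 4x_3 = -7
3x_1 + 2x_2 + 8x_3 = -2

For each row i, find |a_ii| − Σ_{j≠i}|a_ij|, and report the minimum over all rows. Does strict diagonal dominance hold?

row 1: |2| − (1+3) = -2
row 2: |3| − (3+4) = -4
row 3: |8| − (3+2) = 3
minimum over rows = -4 → not strictly diagonally dominant

-4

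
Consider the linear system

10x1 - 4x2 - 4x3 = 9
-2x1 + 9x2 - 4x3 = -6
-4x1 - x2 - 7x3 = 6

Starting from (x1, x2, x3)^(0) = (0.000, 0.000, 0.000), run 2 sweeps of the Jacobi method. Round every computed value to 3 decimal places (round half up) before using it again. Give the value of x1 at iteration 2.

0.290

Iteration 1:
  x1 = (9 - (-4)·0.000 - (-4)·0.000) / (10) = 0.900
  x2 = (-6 - (-2)·0.000 - (-4)·0.000) / (9) = -0.667
  x3 = (6 - (-4)·0.000 - (-1)·0.000) / (-7) = -0.857
Iteration 2:
  x1 = (9 - (-4)·-0.667 - (-4)·-0.857) / (10) = 0.290
  x2 = (-6 - (-2)·0.900 - (-4)·-0.857) / (9) = -0.848
  x3 = (6 - (-4)·0.900 - (-1)·-0.667) / (-7) = -1.276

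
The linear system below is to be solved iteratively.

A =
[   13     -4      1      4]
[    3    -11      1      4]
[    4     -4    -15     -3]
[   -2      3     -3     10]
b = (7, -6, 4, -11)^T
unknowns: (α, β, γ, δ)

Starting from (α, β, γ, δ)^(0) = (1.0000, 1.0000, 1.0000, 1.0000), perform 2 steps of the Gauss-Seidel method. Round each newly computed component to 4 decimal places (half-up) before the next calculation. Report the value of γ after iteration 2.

0.3334

Iteration 1:
  α = (7 - (-4)·1.0000 - (1)·1.0000 - (4)·1.0000) / (13) = 0.4615
  β = (-6 - (3)·0.4615 - (1)·1.0000 - (4)·1.0000) / (-11) = 1.1259
  γ = (4 - (4)·0.4615 - (-4)·1.1259 - (-3)·1.0000) / (-15) = -0.6438
  δ = (-11 - (-2)·0.4615 - (3)·1.1259 - (-3)·-0.6438) / (10) = -1.5386
Iteration 2:
  α = (7 - (-4)·1.1259 - (1)·-0.6438 - (4)·-1.5386) / (13) = 1.4078
  β = (-6 - (3)·1.4078 - (1)·-0.6438 - (4)·-1.5386) / (-11) = 0.3114
  γ = (4 - (4)·1.4078 - (-4)·0.3114 - (-3)·-1.5386) / (-15) = 0.3334
  δ = (-11 - (-2)·1.4078 - (3)·0.3114 - (-3)·0.3334) / (10) = -0.8118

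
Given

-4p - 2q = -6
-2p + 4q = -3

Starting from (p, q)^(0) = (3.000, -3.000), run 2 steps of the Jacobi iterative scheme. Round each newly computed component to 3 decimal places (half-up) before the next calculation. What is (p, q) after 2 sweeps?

Iteration 1:
  p = (-6 - (-2)·-3.000) / (-4) = 3.000
  q = (-3 - (-2)·3.000) / (4) = 0.750
Iteration 2:
  p = (-6 - (-2)·0.750) / (-4) = 1.125
  q = (-3 - (-2)·3.000) / (4) = 0.750

(1.125, 0.750)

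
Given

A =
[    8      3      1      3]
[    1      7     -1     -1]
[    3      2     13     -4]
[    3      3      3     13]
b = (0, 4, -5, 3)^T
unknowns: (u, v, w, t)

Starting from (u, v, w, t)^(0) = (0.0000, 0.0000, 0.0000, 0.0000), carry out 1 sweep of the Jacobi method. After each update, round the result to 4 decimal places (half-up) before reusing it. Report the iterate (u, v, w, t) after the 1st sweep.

Iteration 1:
  u = (0 - (3)·0.0000 - (1)·0.0000 - (3)·0.0000) / (8) = 0.0000
  v = (4 - (1)·0.0000 - (-1)·0.0000 - (-1)·0.0000) / (7) = 0.5714
  w = (-5 - (3)·0.0000 - (2)·0.0000 - (-4)·0.0000) / (13) = -0.3846
  t = (3 - (3)·0.0000 - (3)·0.0000 - (3)·0.0000) / (13) = 0.2308

(0.0000, 0.5714, -0.3846, 0.2308)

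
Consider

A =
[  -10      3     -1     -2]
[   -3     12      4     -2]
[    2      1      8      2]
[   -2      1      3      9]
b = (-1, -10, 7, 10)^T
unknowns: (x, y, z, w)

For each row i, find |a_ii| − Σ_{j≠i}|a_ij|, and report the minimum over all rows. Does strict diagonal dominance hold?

row 1: |-10| − (3+1+2) = 4
row 2: |12| − (3+4+2) = 3
row 3: |8| − (2+1+2) = 3
row 4: |9| − (2+1+3) = 3
minimum over rows = 3 → strictly diagonally dominant (convergence guaranteed)

3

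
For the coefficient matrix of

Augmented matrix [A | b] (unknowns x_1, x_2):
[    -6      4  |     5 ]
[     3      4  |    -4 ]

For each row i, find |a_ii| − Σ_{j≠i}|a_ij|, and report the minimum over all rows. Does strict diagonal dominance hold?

1

row 1: |-6| − (4) = 2
row 2: |4| − (3) = 1
minimum over rows = 1 → strictly diagonally dominant (convergence guaranteed)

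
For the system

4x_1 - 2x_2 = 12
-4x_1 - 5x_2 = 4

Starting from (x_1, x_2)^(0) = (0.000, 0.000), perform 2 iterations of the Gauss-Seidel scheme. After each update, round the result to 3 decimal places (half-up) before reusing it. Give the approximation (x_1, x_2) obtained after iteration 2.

(1.400, -1.920)

Iteration 1:
  x_1 = (12 - (-2)·0.000) / (4) = 3.000
  x_2 = (4 - (-4)·3.000) / (-5) = -3.200
Iteration 2:
  x_1 = (12 - (-2)·-3.200) / (4) = 1.400
  x_2 = (4 - (-4)·1.400) / (-5) = -1.920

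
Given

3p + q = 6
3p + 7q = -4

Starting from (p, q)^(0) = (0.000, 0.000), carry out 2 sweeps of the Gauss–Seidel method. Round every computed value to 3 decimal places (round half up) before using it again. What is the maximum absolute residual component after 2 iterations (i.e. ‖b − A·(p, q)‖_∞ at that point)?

Iteration 1:
  p = (6 - (1)·0.000) / (3) = 2.000
  q = (-4 - (3)·2.000) / (7) = -1.429
Iteration 2:
  p = (6 - (1)·-1.429) / (3) = 2.476
  q = (-4 - (3)·2.476) / (7) = -1.633
Residual b − A·x = (0.205, 0.003); ∞-norm = 0.205

0.205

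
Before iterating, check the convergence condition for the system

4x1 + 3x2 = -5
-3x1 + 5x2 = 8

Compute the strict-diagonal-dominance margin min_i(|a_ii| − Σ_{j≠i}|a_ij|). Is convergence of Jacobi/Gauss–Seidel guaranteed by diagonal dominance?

row 1: |4| − (3) = 1
row 2: |5| − (3) = 2
minimum over rows = 1 → strictly diagonally dominant (convergence guaranteed)

1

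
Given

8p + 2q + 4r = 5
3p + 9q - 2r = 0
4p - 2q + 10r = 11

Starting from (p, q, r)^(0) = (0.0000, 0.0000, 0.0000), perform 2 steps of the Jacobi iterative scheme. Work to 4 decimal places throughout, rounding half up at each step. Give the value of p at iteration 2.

0.0750

Iteration 1:
  p = (5 - (2)·0.0000 - (4)·0.0000) / (8) = 0.6250
  q = (0 - (3)·0.0000 - (-2)·0.0000) / (9) = 0.0000
  r = (11 - (4)·0.0000 - (-2)·0.0000) / (10) = 1.1000
Iteration 2:
  p = (5 - (2)·0.0000 - (4)·1.1000) / (8) = 0.0750
  q = (0 - (3)·0.6250 - (-2)·1.1000) / (9) = 0.0361
  r = (11 - (4)·0.6250 - (-2)·0.0000) / (10) = 0.8500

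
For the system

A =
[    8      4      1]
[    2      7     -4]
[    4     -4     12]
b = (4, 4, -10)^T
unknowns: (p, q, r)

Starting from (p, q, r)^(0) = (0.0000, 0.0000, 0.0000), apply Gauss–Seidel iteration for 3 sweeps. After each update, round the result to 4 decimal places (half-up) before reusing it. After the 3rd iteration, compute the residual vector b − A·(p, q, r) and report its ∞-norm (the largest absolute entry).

0.6747

Iteration 1:
  p = (4 - (4)·0.0000 - (1)·0.0000) / (8) = 0.5000
  q = (4 - (2)·0.5000 - (-4)·0.0000) / (7) = 0.4286
  r = (-10 - (4)·0.5000 - (-4)·0.4286) / (12) = -0.8571
Iteration 2:
  p = (4 - (4)·0.4286 - (1)·-0.8571) / (8) = 0.3928
  q = (4 - (2)·0.3928 - (-4)·-0.8571) / (7) = -0.0306
  r = (-10 - (4)·0.3928 - (-4)·-0.0306) / (12) = -0.9745
Iteration 3:
  p = (4 - (4)·-0.0306 - (1)·-0.9745) / (8) = 0.6371
  q = (4 - (2)·0.6371 - (-4)·-0.9745) / (7) = -0.1675
  r = (-10 - (4)·0.6371 - (-4)·-0.1675) / (12) = -1.1015
Residual b − A·x = (0.6747, -0.5077, -0.0004); ∞-norm = 0.6747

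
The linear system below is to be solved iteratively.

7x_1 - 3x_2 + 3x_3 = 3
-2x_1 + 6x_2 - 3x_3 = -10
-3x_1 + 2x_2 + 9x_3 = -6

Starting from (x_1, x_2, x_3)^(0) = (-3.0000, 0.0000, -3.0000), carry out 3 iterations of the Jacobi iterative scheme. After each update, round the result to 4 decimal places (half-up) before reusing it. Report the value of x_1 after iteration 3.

Iteration 1:
  x_1 = (3 - (-3)·0.0000 - (3)·-3.0000) / (7) = 1.7143
  x_2 = (-10 - (-2)·-3.0000 - (-3)·-3.0000) / (6) = -4.1667
  x_3 = (-6 - (-3)·-3.0000 - (2)·0.0000) / (9) = -1.6667
Iteration 2:
  x_1 = (3 - (-3)·-4.1667 - (3)·-1.6667) / (7) = -0.6429
  x_2 = (-10 - (-2)·1.7143 - (-3)·-1.6667) / (6) = -1.9286
  x_3 = (-6 - (-3)·1.7143 - (2)·-4.1667) / (9) = 0.8307
Iteration 3:
  x_1 = (3 - (-3)·-1.9286 - (3)·0.8307) / (7) = -0.7540
  x_2 = (-10 - (-2)·-0.6429 - (-3)·0.8307) / (6) = -1.4656
  x_3 = (-6 - (-3)·-0.6429 - (2)·-1.9286) / (9) = -0.4524

-0.7540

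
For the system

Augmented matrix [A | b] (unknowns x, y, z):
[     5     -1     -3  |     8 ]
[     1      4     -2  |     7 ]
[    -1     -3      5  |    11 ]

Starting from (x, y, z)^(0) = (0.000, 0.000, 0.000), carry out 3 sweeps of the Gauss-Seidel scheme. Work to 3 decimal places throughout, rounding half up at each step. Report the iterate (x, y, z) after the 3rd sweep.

Iteration 1:
  x = (8 - (-1)·0.000 - (-3)·0.000) / (5) = 1.600
  y = (7 - (1)·1.600 - (-2)·0.000) / (4) = 1.350
  z = (11 - (-1)·1.600 - (-3)·1.350) / (5) = 3.330
Iteration 2:
  x = (8 - (-1)·1.350 - (-3)·3.330) / (5) = 3.868
  y = (7 - (1)·3.868 - (-2)·3.330) / (4) = 2.448
  z = (11 - (-1)·3.868 - (-3)·2.448) / (5) = 4.442
Iteration 3:
  x = (8 - (-1)·2.448 - (-3)·4.442) / (5) = 4.755
  y = (7 - (1)·4.755 - (-2)·4.442) / (4) = 2.782
  z = (11 - (-1)·4.755 - (-3)·2.782) / (5) = 4.820

(4.755, 2.782, 4.820)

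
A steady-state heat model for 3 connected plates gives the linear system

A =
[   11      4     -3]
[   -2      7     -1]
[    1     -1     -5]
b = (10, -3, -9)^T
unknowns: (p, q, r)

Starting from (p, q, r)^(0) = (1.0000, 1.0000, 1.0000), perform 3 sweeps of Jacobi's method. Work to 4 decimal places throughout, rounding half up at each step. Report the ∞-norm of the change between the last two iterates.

0.1896

Iteration 1:
  p = (10 - (4)·1.0000 - (-3)·1.0000) / (11) = 0.8182
  q = (-3 - (-2)·1.0000 - (-1)·1.0000) / (7) = 0.0000
  r = (-9 - (1)·1.0000 - (-1)·1.0000) / (-5) = 1.8000
Iteration 2:
  p = (10 - (4)·0.0000 - (-3)·1.8000) / (11) = 1.4000
  q = (-3 - (-2)·0.8182 - (-1)·1.8000) / (7) = 0.0623
  r = (-9 - (1)·0.8182 - (-1)·0.0000) / (-5) = 1.9636
Iteration 3:
  p = (10 - (4)·0.0623 - (-3)·1.9636) / (11) = 1.4220
  q = (-3 - (-2)·1.4000 - (-1)·1.9636) / (7) = 0.2519
  r = (-9 - (1)·1.4000 - (-1)·0.0623) / (-5) = 2.0675
Change: (0.0220, 0.1896, 0.1039) → max |·| = 0.1896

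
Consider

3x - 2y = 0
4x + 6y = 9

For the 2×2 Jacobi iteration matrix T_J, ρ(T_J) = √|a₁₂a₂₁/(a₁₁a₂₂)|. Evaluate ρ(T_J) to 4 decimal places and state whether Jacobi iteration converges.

0.6667

a₁₂a₂₁/(a₁₁a₂₂) = (-2)·(4) / ((3)·(6)) = -0.444444
ρ = √|-0.444444| = √0.444444 = 0.6667
ρ < 1, so Jacobi converges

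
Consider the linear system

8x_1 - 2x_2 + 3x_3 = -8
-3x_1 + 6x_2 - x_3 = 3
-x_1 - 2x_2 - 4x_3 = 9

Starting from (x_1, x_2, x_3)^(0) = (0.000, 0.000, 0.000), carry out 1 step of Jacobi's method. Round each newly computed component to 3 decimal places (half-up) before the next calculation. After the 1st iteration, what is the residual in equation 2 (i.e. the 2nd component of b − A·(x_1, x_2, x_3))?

-5.250

Iteration 1:
  x_1 = (-8 - (-2)·0.000 - (3)·0.000) / (8) = -1.000
  x_2 = (3 - (-3)·0.000 - (-1)·0.000) / (6) = 0.500
  x_3 = (9 - (-1)·0.000 - (-2)·0.000) / (-4) = -2.250
Residual b − A·x = (7.750, -5.250, 0.000)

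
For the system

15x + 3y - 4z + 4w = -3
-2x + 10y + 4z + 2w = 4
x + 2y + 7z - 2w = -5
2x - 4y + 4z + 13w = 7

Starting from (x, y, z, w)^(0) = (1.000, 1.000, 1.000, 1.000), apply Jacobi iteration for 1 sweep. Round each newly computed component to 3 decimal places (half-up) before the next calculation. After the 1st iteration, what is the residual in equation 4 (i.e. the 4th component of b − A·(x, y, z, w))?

Iteration 1:
  x = (-3 - (3)·1.000 - (-4)·1.000 - (4)·1.000) / (15) = -0.400
  y = (4 - (-2)·1.000 - (4)·1.000 - (2)·1.000) / (10) = 0.000
  z = (-5 - (1)·1.000 - (2)·1.000 - (-2)·1.000) / (7) = -0.857
  w = (7 - (2)·1.000 - (-4)·1.000 - (4)·1.000) / (13) = 0.385
Residual b − A·x = (-1.968, 5.858, 2.169, 6.223)

6.223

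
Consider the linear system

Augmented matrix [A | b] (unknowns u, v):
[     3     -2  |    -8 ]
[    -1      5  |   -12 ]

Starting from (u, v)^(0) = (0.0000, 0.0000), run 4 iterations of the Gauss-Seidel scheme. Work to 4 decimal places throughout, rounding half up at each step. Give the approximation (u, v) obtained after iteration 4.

Iteration 1:
  u = (-8 - (-2)·0.0000) / (3) = -2.6667
  v = (-12 - (-1)·-2.6667) / (5) = -2.9333
Iteration 2:
  u = (-8 - (-2)·-2.9333) / (3) = -4.6222
  v = (-12 - (-1)·-4.6222) / (5) = -3.3244
Iteration 3:
  u = (-8 - (-2)·-3.3244) / (3) = -4.8829
  v = (-12 - (-1)·-4.8829) / (5) = -3.3766
Iteration 4:
  u = (-8 - (-2)·-3.3766) / (3) = -4.9177
  v = (-12 - (-1)·-4.9177) / (5) = -3.3835

(-4.9177, -3.3835)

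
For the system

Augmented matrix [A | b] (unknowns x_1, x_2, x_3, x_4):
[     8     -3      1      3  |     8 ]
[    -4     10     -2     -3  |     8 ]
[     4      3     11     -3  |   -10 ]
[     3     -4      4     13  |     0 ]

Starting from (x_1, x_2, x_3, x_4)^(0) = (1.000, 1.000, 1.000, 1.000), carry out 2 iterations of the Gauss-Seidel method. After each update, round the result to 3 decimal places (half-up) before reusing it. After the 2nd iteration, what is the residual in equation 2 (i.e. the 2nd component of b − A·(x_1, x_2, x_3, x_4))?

-0.967

Iteration 1:
  x_1 = (8 - (-3)·1.000 - (1)·1.000 - (3)·1.000) / (8) = 0.875
  x_2 = (8 - (-4)·0.875 - (-2)·1.000 - (-3)·1.000) / (10) = 1.650
  x_3 = (-10 - (4)·0.875 - (3)·1.650 - (-3)·1.000) / (11) = -1.405
  x_4 = (0 - (3)·0.875 - (-4)·1.650 - (4)·-1.405) / (13) = 0.738
Iteration 2:
  x_1 = (8 - (-3)·1.650 - (1)·-1.405 - (3)·0.738) / (8) = 1.518
  x_2 = (8 - (-4)·1.518 - (-2)·-1.405 - (-3)·0.738) / (10) = 1.348
  x_3 = (-10 - (4)·1.518 - (3)·1.348 - (-3)·0.738) / (11) = -1.627
  x_4 = (0 - (3)·1.518 - (-4)·1.348 - (4)·-1.627) / (13) = 0.565
Residual b − A·x = (-0.168, -0.967, -0.524, 0.001)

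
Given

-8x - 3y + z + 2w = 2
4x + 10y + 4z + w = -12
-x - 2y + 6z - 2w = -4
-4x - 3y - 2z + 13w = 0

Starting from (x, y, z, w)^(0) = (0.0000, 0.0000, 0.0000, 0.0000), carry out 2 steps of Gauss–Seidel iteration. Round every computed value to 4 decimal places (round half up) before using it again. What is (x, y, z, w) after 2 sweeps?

(-0.0959, -0.6820, -1.0754, -0.3523)

Iteration 1:
  x = (2 - (-3)·0.0000 - (1)·0.0000 - (2)·0.0000) / (-8) = -0.2500
  y = (-12 - (4)·-0.2500 - (4)·0.0000 - (1)·0.0000) / (10) = -1.1000
  z = (-4 - (-1)·-0.2500 - (-2)·-1.1000 - (-2)·0.0000) / (6) = -1.0750
  w = (0 - (-4)·-0.2500 - (-3)·-1.1000 - (-2)·-1.0750) / (13) = -0.4962
Iteration 2:
  x = (2 - (-3)·-1.1000 - (1)·-1.0750 - (2)·-0.4962) / (-8) = -0.0959
  y = (-12 - (4)·-0.0959 - (4)·-1.0750 - (1)·-0.4962) / (10) = -0.6820
  z = (-4 - (-1)·-0.0959 - (-2)·-0.6820 - (-2)·-0.4962) / (6) = -1.0754
  w = (0 - (-4)·-0.0959 - (-3)·-0.6820 - (-2)·-1.0754) / (13) = -0.3523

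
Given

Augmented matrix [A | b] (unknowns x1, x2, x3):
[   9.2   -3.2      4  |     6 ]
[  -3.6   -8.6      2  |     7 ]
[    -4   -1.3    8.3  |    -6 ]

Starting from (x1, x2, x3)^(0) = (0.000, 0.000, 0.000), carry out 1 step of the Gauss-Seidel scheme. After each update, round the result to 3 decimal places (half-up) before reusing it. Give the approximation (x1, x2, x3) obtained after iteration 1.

Iteration 1:
  x1 = (6 - (-3.2)·0.000 - (4)·0.000) / (9.2) = 0.652
  x2 = (7 - (-3.6)·0.652 - (2)·0.000) / (-8.6) = -1.087
  x3 = (-6 - (-4)·0.652 - (-1.3)·-1.087) / (8.3) = -0.579

(0.652, -1.087, -0.579)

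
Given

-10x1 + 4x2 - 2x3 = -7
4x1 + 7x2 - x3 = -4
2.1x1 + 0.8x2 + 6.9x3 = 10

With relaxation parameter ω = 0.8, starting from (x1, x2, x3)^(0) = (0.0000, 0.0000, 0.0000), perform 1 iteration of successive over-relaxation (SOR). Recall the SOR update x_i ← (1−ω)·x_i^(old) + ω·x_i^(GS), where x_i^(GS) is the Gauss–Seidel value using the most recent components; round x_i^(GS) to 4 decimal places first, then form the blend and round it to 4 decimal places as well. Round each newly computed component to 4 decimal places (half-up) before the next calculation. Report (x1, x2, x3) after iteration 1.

Iteration 1:
  x1: GS value = (-7 - (4)·0.0000 - (-2)·0.0000) / (-10) = 0.7000;  x1 ← (1−ω)·0.0000 + ω·0.7000 = 0.5600
  x2: GS value = (-4 - (4)·0.5600 - (-1)·0.0000) / (7) = -0.8914;  x2 ← (1−ω)·0.0000 + ω·-0.8914 = -0.7131
  x3: GS value = (10 - (2.1)·0.5600 - (0.8)·-0.7131) / (6.9) = 1.3615;  x3 ← (1−ω)·0.0000 + ω·1.3615 = 1.0892

(0.5600, -0.7131, 1.0892)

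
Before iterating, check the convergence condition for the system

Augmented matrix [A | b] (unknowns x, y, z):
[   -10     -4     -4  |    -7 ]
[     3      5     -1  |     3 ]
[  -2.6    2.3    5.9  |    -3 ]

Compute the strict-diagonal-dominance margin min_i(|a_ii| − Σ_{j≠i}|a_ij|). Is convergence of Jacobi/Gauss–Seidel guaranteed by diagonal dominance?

1

row 1: |-10| − (4+4) = 2
row 2: |5| − (3+1) = 1
row 3: |5.9| − (2.6+2.3) = 1
minimum over rows = 1 → strictly diagonally dominant (convergence guaranteed)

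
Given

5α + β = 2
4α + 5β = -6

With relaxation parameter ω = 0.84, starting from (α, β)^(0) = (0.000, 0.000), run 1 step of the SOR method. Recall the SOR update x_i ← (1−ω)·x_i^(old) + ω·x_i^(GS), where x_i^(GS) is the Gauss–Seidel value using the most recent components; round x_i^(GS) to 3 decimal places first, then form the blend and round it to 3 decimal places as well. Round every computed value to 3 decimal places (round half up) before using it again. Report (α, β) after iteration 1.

(0.336, -1.234)

Iteration 1:
  α: GS value = (2 - (1)·0.000) / (5) = 0.400;  α ← (1−ω)·0.000 + ω·0.400 = 0.336
  β: GS value = (-6 - (4)·0.336) / (5) = -1.469;  β ← (1−ω)·0.000 + ω·-1.469 = -1.234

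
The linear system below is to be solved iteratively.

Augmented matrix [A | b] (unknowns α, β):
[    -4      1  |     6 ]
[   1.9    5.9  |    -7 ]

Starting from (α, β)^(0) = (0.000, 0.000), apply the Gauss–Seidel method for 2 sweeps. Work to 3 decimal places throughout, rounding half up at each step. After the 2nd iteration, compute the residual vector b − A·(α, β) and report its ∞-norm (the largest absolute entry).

0.057

Iteration 1:
  α = (6 - (1)·0.000) / (-4) = -1.500
  β = (-7 - (1.9)·-1.500) / (5.9) = -0.703
Iteration 2:
  α = (6 - (1)·-0.703) / (-4) = -1.676
  β = (-7 - (1.9)·-1.676) / (5.9) = -0.647
Residual b − A·x = (-0.057, 0.002); ∞-norm = 0.057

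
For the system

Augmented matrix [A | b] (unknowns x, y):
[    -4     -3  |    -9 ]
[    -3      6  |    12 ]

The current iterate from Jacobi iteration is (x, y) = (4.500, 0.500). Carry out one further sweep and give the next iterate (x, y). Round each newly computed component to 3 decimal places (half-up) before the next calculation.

One sweep:
  x = (-9 - (-3)·0.500) / (-4) = 1.875
  y = (12 - (-3)·4.500) / (6) = 4.250

(1.875, 4.250)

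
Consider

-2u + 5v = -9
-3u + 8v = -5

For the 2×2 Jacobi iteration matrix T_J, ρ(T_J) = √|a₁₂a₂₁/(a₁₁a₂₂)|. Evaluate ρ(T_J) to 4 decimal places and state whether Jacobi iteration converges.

a₁₂a₂₁/(a₁₁a₂₂) = (5)·(-3) / ((-2)·(8)) = 0.937500
ρ = √|0.937500| = √0.937500 = 0.9682
ρ < 1, so Jacobi converges

0.9682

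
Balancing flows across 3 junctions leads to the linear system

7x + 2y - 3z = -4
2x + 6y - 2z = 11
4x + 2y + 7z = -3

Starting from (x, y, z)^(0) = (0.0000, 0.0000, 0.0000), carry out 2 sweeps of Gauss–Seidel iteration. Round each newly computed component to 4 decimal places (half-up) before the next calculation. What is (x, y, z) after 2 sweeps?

Iteration 1:
  x = (-4 - (2)·0.0000 - (-3)·0.0000) / (7) = -0.5714
  y = (11 - (2)·-0.5714 - (-2)·0.0000) / (6) = 2.0238
  z = (-3 - (4)·-0.5714 - (2)·2.0238) / (7) = -0.6803
Iteration 2:
  x = (-4 - (2)·2.0238 - (-3)·-0.6803) / (7) = -1.4412
  y = (11 - (2)·-1.4412 - (-2)·-0.6803) / (6) = 2.0870
  z = (-3 - (4)·-1.4412 - (2)·2.0870) / (7) = -0.2013

(-1.4412, 2.0870, -0.2013)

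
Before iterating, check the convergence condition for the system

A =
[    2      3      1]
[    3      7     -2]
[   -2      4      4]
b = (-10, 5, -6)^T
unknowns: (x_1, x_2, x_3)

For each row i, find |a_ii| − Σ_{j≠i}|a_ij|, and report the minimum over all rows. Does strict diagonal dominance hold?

-2

row 1: |2| − (3+1) = -2
row 2: |7| − (3+2) = 2
row 3: |4| − (2+4) = -2
minimum over rows = -2 → not strictly diagonally dominant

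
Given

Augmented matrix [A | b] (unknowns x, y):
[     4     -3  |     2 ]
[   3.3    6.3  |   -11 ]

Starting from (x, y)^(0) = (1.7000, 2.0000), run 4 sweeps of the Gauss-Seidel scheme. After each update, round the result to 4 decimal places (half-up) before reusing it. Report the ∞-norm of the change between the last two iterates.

Iteration 1:
  x = (2 - (-3)·2.0000) / (4) = 2.0000
  y = (-11 - (3.3)·2.0000) / (6.3) = -2.7937
Iteration 2:
  x = (2 - (-3)·-2.7937) / (4) = -1.5953
  y = (-11 - (3.3)·-1.5953) / (6.3) = -0.9104
Iteration 3:
  x = (2 - (-3)·-0.9104) / (4) = -0.1828
  y = (-11 - (3.3)·-0.1828) / (6.3) = -1.6503
Iteration 4:
  x = (2 - (-3)·-1.6503) / (4) = -0.7377
  y = (-11 - (3.3)·-0.7377) / (6.3) = -1.3596
Change: (-0.5549, 0.2907) → max |·| = 0.5549

0.5549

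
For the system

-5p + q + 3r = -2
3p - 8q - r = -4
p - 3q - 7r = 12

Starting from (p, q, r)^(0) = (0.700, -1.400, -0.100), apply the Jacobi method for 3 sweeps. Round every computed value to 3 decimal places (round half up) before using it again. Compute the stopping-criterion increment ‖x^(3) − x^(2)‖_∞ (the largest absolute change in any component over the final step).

Iteration 1:
  p = (-2 - (1)·-1.400 - (3)·-0.100) / (-5) = 0.060
  q = (-4 - (3)·0.700 - (-1)·-0.100) / (-8) = 0.775
  r = (12 - (1)·0.700 - (-3)·-1.400) / (-7) = -1.014
Iteration 2:
  p = (-2 - (1)·0.775 - (3)·-1.014) / (-5) = -0.053
  q = (-4 - (3)·0.060 - (-1)·-1.014) / (-8) = 0.649
  r = (12 - (1)·0.060 - (-3)·0.775) / (-7) = -2.038
Iteration 3:
  p = (-2 - (1)·0.649 - (3)·-2.038) / (-5) = -0.693
  q = (-4 - (3)·-0.053 - (-1)·-2.038) / (-8) = 0.735
  r = (12 - (1)·-0.053 - (-3)·0.649) / (-7) = -2.000
Change: (-0.640, 0.086, 0.038) → max |·| = 0.640

0.640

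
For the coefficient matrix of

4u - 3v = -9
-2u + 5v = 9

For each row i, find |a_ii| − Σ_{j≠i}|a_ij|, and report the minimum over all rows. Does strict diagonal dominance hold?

1

row 1: |4| − (3) = 1
row 2: |5| − (2) = 3
minimum over rows = 1 → strictly diagonally dominant (convergence guaranteed)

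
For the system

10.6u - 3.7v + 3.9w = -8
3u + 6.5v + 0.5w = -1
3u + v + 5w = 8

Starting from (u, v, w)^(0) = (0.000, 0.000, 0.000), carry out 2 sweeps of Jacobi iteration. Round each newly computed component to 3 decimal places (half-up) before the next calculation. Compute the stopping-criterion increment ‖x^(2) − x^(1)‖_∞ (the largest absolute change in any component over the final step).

0.642

Iteration 1:
  u = (-8 - (-3.7)·0.000 - (3.9)·0.000) / (10.6) = -0.755
  v = (-1 - (3)·0.000 - (0.5)·0.000) / (6.5) = -0.154
  w = (8 - (3)·0.000 - (1)·0.000) / (5) = 1.600
Iteration 2:
  u = (-8 - (-3.7)·-0.154 - (3.9)·1.600) / (10.6) = -1.397
  v = (-1 - (3)·-0.755 - (0.5)·1.600) / (6.5) = 0.072
  w = (8 - (3)·-0.755 - (1)·-0.154) / (5) = 2.084
Change: (-0.642, 0.226, 0.484) → max |·| = 0.642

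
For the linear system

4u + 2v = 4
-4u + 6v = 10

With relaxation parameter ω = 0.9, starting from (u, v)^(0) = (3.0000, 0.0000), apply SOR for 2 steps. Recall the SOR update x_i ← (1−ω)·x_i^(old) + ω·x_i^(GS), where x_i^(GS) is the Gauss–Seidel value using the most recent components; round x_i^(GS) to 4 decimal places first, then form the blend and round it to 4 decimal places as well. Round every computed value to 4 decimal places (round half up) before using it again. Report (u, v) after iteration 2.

Iteration 1:
  u: GS value = (4 - (2)·0.0000) / (4) = 1.0000;  u ← (1−ω)·3.0000 + ω·1.0000 = 1.2000
  v: GS value = (10 - (-4)·1.2000) / (6) = 2.4667;  v ← (1−ω)·0.0000 + ω·2.4667 = 2.2200
Iteration 2:
  u: GS value = (4 - (2)·2.2200) / (4) = -0.1100;  u ← (1−ω)·1.2000 + ω·-0.1100 = 0.0210
  v: GS value = (10 - (-4)·0.0210) / (6) = 1.6807;  v ← (1−ω)·2.2200 + ω·1.6807 = 1.7346

(0.0210, 1.7346)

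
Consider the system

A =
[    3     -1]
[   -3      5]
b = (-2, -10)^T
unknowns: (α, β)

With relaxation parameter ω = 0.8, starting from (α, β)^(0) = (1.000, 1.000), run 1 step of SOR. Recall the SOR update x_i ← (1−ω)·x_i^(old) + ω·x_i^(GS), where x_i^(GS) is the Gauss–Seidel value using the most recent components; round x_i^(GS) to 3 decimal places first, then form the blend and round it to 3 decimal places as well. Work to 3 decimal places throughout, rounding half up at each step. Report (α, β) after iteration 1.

(-0.066, -1.432)

Iteration 1:
  α: GS value = (-2 - (-1)·1.000) / (3) = -0.333;  α ← (1−ω)·1.000 + ω·-0.333 = -0.066
  β: GS value = (-10 - (-3)·-0.066) / (5) = -2.040;  β ← (1−ω)·1.000 + ω·-2.040 = -1.432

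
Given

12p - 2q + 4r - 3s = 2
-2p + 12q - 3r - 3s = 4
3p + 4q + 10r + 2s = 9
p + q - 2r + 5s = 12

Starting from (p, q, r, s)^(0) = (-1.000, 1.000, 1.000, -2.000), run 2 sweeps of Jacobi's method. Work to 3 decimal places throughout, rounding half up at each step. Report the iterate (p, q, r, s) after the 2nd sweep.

(0.453, 1.250, 0.523, 2.997)

Iteration 1:
  p = (2 - (-2)·1.000 - (4)·1.000 - (-3)·-2.000) / (12) = -0.500
  q = (4 - (-2)·-1.000 - (-3)·1.000 - (-3)·-2.000) / (12) = -0.083
  r = (9 - (3)·-1.000 - (4)·1.000 - (2)·-2.000) / (10) = 1.200
  s = (12 - (1)·-1.000 - (1)·1.000 - (-2)·1.000) / (5) = 2.800
Iteration 2:
  p = (2 - (-2)·-0.083 - (4)·1.200 - (-3)·2.800) / (12) = 0.453
  q = (4 - (-2)·-0.500 - (-3)·1.200 - (-3)·2.800) / (12) = 1.250
  r = (9 - (3)·-0.500 - (4)·-0.083 - (2)·2.800) / (10) = 0.523
  s = (12 - (1)·-0.500 - (1)·-0.083 - (-2)·1.200) / (5) = 2.997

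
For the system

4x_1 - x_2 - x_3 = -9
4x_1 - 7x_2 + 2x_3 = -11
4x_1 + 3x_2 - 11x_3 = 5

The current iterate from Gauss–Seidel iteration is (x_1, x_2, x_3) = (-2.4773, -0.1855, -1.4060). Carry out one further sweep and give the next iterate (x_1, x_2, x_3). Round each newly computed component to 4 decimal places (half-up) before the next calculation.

(-2.6479, -0.3434, -1.5111)

One sweep:
  x_1 = (-9 - (-1)·-0.1855 - (-1)·-1.4060) / (4) = -2.6479
  x_2 = (-11 - (4)·-2.6479 - (2)·-1.4060) / (-7) = -0.3434
  x_3 = (5 - (4)·-2.6479 - (3)·-0.3434) / (-11) = -1.5111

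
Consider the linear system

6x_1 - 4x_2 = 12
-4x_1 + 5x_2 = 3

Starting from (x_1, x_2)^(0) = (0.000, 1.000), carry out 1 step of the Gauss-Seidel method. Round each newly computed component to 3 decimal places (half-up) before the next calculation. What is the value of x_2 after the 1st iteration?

2.734

Iteration 1:
  x_1 = (12 - (-4)·1.000) / (6) = 2.667
  x_2 = (3 - (-4)·2.667) / (5) = 2.734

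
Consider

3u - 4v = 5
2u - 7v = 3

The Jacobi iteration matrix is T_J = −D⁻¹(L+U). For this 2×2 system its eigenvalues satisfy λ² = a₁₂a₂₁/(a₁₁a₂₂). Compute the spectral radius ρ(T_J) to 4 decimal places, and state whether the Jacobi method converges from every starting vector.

a₁₂a₂₁/(a₁₁a₂₂) = (-4)·(2) / ((3)·(-7)) = 0.380952
ρ = √|0.380952| = √0.380952 = 0.6172
ρ < 1, so Jacobi converges

0.6172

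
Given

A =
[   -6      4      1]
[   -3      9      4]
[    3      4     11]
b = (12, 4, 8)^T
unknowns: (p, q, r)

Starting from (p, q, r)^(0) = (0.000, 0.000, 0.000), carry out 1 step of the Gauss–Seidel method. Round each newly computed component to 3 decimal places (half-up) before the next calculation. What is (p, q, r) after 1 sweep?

Iteration 1:
  p = (12 - (4)·0.000 - (1)·0.000) / (-6) = -2.000
  q = (4 - (-3)·-2.000 - (4)·0.000) / (9) = -0.222
  r = (8 - (3)·-2.000 - (4)·-0.222) / (11) = 1.353

(-2.000, -0.222, 1.353)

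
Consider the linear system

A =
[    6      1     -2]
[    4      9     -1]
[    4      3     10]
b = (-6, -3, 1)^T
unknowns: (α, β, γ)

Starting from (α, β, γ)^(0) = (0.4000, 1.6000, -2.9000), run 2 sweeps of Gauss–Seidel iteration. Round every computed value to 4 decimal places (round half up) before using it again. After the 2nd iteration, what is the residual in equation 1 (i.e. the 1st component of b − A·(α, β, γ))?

-0.8050

Iteration 1:
  α = (-6 - (1)·1.6000 - (-2)·-2.9000) / (6) = -2.2333
  β = (-3 - (4)·-2.2333 - (-1)·-2.9000) / (9) = 0.3370
  γ = (1 - (4)·-2.2333 - (3)·0.3370) / (10) = 0.8922
Iteration 2:
  α = (-6 - (1)·0.3370 - (-2)·0.8922) / (6) = -0.7588
  β = (-3 - (4)·-0.7588 - (-1)·0.8922) / (9) = 0.1030
  γ = (1 - (4)·-0.7588 - (3)·0.1030) / (10) = 0.3726
Residual b − A·x = (-0.8050, -0.5192, 0.0002)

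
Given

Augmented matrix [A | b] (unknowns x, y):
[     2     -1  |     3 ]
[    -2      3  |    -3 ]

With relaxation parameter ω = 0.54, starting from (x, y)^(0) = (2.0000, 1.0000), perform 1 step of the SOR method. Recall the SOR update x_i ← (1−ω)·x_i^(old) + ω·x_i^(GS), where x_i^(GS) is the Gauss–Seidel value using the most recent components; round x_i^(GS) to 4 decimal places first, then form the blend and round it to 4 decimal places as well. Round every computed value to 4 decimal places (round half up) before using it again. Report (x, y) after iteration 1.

Iteration 1:
  x: GS value = (3 - (-1)·1.0000) / (2) = 2.0000;  x ← (1−ω)·2.0000 + ω·2.0000 = 2.0000
  y: GS value = (-3 - (-2)·2.0000) / (3) = 0.3333;  y ← (1−ω)·1.0000 + ω·0.3333 = 0.6400

(2.0000, 0.6400)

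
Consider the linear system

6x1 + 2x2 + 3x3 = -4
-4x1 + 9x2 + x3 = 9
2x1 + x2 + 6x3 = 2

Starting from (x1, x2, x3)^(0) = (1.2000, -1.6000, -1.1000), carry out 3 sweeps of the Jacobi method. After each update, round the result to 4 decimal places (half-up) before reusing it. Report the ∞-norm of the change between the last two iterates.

Iteration 1:
  x1 = (-4 - (2)·-1.6000 - (3)·-1.1000) / (6) = 0.4167
  x2 = (9 - (-4)·1.2000 - (1)·-1.1000) / (9) = 1.6556
  x3 = (2 - (2)·1.2000 - (1)·-1.6000) / (6) = 0.2000
Iteration 2:
  x1 = (-4 - (2)·1.6556 - (3)·0.2000) / (6) = -1.3185
  x2 = (9 - (-4)·0.4167 - (1)·0.2000) / (9) = 1.1630
  x3 = (2 - (2)·0.4167 - (1)·1.6556) / (6) = -0.0815
Iteration 3:
  x1 = (-4 - (2)·1.1630 - (3)·-0.0815) / (6) = -1.0136
  x2 = (9 - (-4)·-1.3185 - (1)·-0.0815) / (9) = 0.4231
  x3 = (2 - (2)·-1.3185 - (1)·1.1630) / (6) = 0.5790
Change: (0.3049, -0.7399, 0.6605) → max |·| = 0.7399

0.7399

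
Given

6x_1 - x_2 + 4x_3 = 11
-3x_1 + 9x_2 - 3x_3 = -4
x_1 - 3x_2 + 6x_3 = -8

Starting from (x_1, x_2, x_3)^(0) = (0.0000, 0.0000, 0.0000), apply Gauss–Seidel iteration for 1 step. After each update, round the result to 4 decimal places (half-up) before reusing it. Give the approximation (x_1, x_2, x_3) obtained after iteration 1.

(1.8333, 0.1667, -1.5555)

Iteration 1:
  x_1 = (11 - (-1)·0.0000 - (4)·0.0000) / (6) = 1.8333
  x_2 = (-4 - (-3)·1.8333 - (-3)·0.0000) / (9) = 0.1667
  x_3 = (-8 - (1)·1.8333 - (-3)·0.1667) / (6) = -1.5555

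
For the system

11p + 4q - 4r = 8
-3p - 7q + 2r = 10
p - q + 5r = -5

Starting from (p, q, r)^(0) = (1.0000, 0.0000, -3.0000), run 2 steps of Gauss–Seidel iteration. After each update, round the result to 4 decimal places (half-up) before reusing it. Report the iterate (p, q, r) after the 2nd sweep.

Iteration 1:
  p = (8 - (4)·0.0000 - (-4)·-3.0000) / (11) = -0.3636
  q = (10 - (-3)·-0.3636 - (2)·-3.0000) / (-7) = -2.1299
  r = (-5 - (1)·-0.3636 - (-1)·-2.1299) / (5) = -1.3533
Iteration 2:
  p = (8 - (4)·-2.1299 - (-4)·-1.3533) / (11) = 1.0097
  q = (10 - (-3)·1.0097 - (2)·-1.3533) / (-7) = -2.2480
  r = (-5 - (1)·1.0097 - (-1)·-2.2480) / (5) = -1.6515

(1.0097, -2.2480, -1.6515)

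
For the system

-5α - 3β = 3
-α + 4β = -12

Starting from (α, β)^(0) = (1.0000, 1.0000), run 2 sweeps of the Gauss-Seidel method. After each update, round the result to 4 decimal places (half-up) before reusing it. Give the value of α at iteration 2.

Iteration 1:
  α = (3 - (-3)·1.0000) / (-5) = -1.2000
  β = (-12 - (-1)·-1.2000) / (4) = -3.3000
Iteration 2:
  α = (3 - (-3)·-3.3000) / (-5) = 1.3800
  β = (-12 - (-1)·1.3800) / (4) = -2.6550

1.3800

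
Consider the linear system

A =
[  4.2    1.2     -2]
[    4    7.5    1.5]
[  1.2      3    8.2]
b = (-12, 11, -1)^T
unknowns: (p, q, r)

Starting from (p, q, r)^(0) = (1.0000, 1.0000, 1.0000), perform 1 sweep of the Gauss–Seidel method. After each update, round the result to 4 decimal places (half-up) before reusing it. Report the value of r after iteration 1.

Iteration 1:
  p = (-12 - (1.2)·1.0000 - (-2)·1.0000) / (4.2) = -2.6667
  q = (11 - (4)·-2.6667 - (1.5)·1.0000) / (7.5) = 2.6889
  r = (-1 - (1.2)·-2.6667 - (3)·2.6889) / (8.2) = -0.7154

-0.7154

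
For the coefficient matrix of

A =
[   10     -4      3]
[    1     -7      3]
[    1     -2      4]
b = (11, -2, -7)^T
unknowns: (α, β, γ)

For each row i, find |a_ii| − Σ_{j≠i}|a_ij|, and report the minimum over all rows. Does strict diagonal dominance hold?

1

row 1: |10| − (4+3) = 3
row 2: |-7| − (1+3) = 3
row 3: |4| − (1+2) = 1
minimum over rows = 1 → strictly diagonally dominant (convergence guaranteed)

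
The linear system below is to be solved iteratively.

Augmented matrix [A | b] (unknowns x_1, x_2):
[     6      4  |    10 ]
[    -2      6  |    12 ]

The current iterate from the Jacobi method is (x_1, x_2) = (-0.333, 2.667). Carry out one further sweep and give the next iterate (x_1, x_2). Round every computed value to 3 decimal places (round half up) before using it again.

One sweep:
  x_1 = (10 - (4)·2.667) / (6) = -0.111
  x_2 = (12 - (-2)·-0.333) / (6) = 1.889

(-0.111, 1.889)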